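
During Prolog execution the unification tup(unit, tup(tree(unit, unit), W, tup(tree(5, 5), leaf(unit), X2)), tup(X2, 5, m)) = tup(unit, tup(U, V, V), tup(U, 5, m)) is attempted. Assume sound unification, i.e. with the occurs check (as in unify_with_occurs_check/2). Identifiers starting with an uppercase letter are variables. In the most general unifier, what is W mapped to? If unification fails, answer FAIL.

tup(tree(5, 5), leaf(unit), tree(unit, unit))

Decompose tup/3: unit = unit,  tup(tree(unit, unit), W, tup(tree(5, 5), leaf(unit), X2)) = tup(U, V, V),  tup(X2, 5, m) = tup(U, 5, m).
Delete trivial equation unit = unit.
Decompose tup/3: tree(unit, unit) = U,  W = V,  tup(tree(5, 5), leaf(unit), X2) = V.
Bind U := tree(unit, unit); substituting into the one remaining equation that mentions U gives: tup(X2, 5, m) = tup(tree(unit, unit), 5, m).
Bind W := V; no other remaining equation mentions W.
Bind V := tup(tree(5, 5), leaf(unit), X2); no other remaining equation mentions V. Substituting into the earlier binding gives W := tup(tree(5, 5), leaf(unit), X2).
Decompose tup/3: X2 = tree(unit, unit),  5 = 5,  m = m.
Bind X2 := tree(unit, unit); no other remaining equation mentions X2. Substituting into the earlier bindings gives W := tup(tree(5, 5), leaf(unit), tree(unit, unit)), V := tup(tree(5, 5), leaf(unit), tree(unit, unit)).
Delete trivial equation 5 = 5.
Delete trivial equation m = m.
MGU = { U ↦ tree(unit, unit), W ↦ tup(tree(5, 5), leaf(unit), tree(unit, unit)), V ↦ tup(tree(5, 5), leaf(unit), tree(unit, unit)), X2 ↦ tree(unit, unit) }, so W ↦ tup(tree(5, 5), leaf(unit), tree(unit, unit)).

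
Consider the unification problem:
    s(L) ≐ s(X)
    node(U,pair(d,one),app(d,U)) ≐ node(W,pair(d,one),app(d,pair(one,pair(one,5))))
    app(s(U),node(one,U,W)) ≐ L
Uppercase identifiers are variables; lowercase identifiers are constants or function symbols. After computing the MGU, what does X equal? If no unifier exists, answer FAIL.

app(s(pair(one,pair(one,5))),node(one,pair(one,pair(one,5)),pair(one,pair(one,5))))

Decompose s/1: L ≐ X.
Bind L := X; substituting into the one remaining equation that mentions L gives: app(s(U),node(one,U,W)) ≐ X.
Decompose node/3: U ≐ W,  pair(d,one) ≐ pair(d,one),  app(d,U) ≐ app(d,pair(one,pair(one,5))).
Bind U := W; substituting into the 2 remaining equations that mention U gives: app(d,W) ≐ app(d,pair(one,pair(one,5))),  app(s(W),node(one,W,W)) ≐ X.
Delete trivial equation pair(d,one) ≐ pair(d,one).
Decompose app/2: d ≐ d,  W ≐ pair(one,pair(one,5)).
Delete trivial equation d ≐ d.
Bind W := pair(one,pair(one,5)); substituting into the remaining equation gives: app(s(pair(one,pair(one,5))),node(one,pair(one,pair(one,5)),pair(one,pair(one,5)))) ≐ X. Substituting into the earlier binding gives U := pair(one,pair(one,5)).
Bind X := app(s(pair(one,pair(one,5))),node(one,pair(one,pair(one,5)),pair(one,pair(one,5)))). Substituting into the earlier binding gives L := app(s(pair(one,pair(one,5))),node(one,pair(one,pair(one,5)),pair(one,pair(one,5)))).
MGU = { L -> app(s(pair(one,pair(one,5))),node(one,pair(one,pair(one,5)),pair(one,pair(one,5)))), U -> pair(one,pair(one,5)), W -> pair(one,pair(one,5)), X -> app(s(pair(one,pair(one,5))),node(one,pair(one,pair(one,5)),pair(one,pair(one,5)))) }, so X -> app(s(pair(one,pair(one,5))),node(one,pair(one,pair(one,5)),pair(one,pair(one,5)))).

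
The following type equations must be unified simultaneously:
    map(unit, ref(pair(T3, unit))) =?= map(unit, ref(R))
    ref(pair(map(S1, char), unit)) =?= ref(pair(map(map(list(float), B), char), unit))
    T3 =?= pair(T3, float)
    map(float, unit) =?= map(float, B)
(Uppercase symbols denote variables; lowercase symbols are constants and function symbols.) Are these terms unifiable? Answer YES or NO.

Decompose map/2: unit =?= unit,  ref(pair(T3, unit)) =?= ref(R).
Delete trivial equation unit =?= unit.
Decompose ref/1: pair(T3, unit) =?= R.
Bind R := pair(T3, unit); no other remaining equation mentions R.
Decompose ref/1: pair(map(S1, char), unit) =?= pair(map(map(list(float), B), char), unit).
Decompose pair/2: map(S1, char) =?= map(map(list(float), B), char),  unit =?= unit.
Decompose map/2: S1 =?= map(list(float), B),  char =?= char.
Bind S1 := map(list(float), B); no other remaining equation mentions S1.
Delete trivial equation char =?= char.
Delete trivial equation unit =?= unit.
Occurs check fails: T3 occurs in pair(T3, float); the equation T3 =?= pair(T3, float) has no finite solution.

NO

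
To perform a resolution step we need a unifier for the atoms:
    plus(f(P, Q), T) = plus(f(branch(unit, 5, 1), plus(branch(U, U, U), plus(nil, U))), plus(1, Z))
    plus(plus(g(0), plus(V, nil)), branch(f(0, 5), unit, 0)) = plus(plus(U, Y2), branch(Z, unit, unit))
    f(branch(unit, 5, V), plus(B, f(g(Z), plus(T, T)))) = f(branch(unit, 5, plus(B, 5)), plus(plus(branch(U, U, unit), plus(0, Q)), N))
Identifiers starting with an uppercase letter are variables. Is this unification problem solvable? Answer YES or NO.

NO

Decompose plus/2: f(P, Q) = f(branch(unit, 5, 1), plus(branch(U, U, U), plus(nil, U))),  T = plus(1, Z).
Decompose f/2: P = branch(unit, 5, 1),  Q = plus(branch(U, U, U), plus(nil, U)).
Bind P := branch(unit, 5, 1); no other remaining equation mentions P.
Bind Q := plus(branch(U, U, U), plus(nil, U)); substituting into the one remaining equation that mentions Q gives: f(branch(unit, 5, V), plus(B, f(g(Z), plus(T, T)))) = f(branch(unit, 5, plus(B, 5)), plus(plus(branch(U, U, unit), plus(0, plus(branch(U, U, U), plus(nil, U)))), N)).
Bind T := plus(1, Z); substituting into the one remaining equation that mentions T gives: f(branch(unit, 5, V), plus(B, f(g(Z), plus(plus(1, Z), plus(1, Z))))) = f(branch(unit, 5, plus(B, 5)), plus(plus(branch(U, U, unit), plus(0, plus(branch(U, U, U), plus(nil, U)))), N)).
Decompose plus/2: plus(g(0), plus(V, nil)) = plus(U, Y2),  branch(f(0, 5), unit, 0) = branch(Z, unit, unit).
Decompose plus/2: g(0) = U,  plus(V, nil) = Y2.
Bind U := g(0); substituting into the one remaining equation that mentions U gives: f(branch(unit, 5, V), plus(B, f(g(Z), plus(plus(1, Z), plus(1, Z))))) = f(branch(unit, 5, plus(B, 5)), plus(plus(branch(g(0), g(0), unit), plus(0, plus(branch(g(0), g(0), g(0)), plus(nil, g(0))))), N)). Substituting into the earlier binding gives Q := plus(branch(g(0), g(0), g(0)), plus(nil, g(0))).
Bind Y2 := plus(V, nil); no other remaining equation mentions Y2.
Decompose branch/3: f(0, 5) = Z,  unit = unit,  0 = unit.
Bind Z := f(0, 5); substituting into the one remaining equation that mentions Z gives: f(branch(unit, 5, V), plus(B, f(g(f(0, 5)), plus(plus(1, f(0, 5)), plus(1, f(0, 5)))))) = f(branch(unit, 5, plus(B, 5)), plus(plus(branch(g(0), g(0), unit), plus(0, plus(branch(g(0), g(0), g(0)), plus(nil, g(0))))), N)). Substituting into the earlier binding gives T := plus(1, f(0, 5)).
Delete trivial equation unit = unit.
Clash: constants 0 and unit differ; no unifier exists.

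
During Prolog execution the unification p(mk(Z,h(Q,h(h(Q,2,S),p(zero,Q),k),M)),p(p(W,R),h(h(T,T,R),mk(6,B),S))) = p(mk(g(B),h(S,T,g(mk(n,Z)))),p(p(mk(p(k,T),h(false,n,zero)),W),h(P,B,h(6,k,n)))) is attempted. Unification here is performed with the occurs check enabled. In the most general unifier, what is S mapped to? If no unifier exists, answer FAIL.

Decompose p/2: mk(Z,h(Q,h(h(Q,2,S),p(zero,Q),k),M)) = mk(g(B),h(S,T,g(mk(n,Z)))),  p(p(W,R),h(h(T,T,R),mk(6,B),S)) = p(p(mk(p(k,T),h(false,n,zero)),W),h(P,B,h(6,k,n))).
Decompose mk/2: Z = g(B),  h(Q,h(h(Q,2,S),p(zero,Q),k),M) = h(S,T,g(mk(n,Z))).
Bind Z := g(B); substituting into the one remaining equation that mentions Z gives: h(Q,h(h(Q,2,S),p(zero,Q),k),M) = h(S,T,g(mk(n,g(B)))).
Decompose h/3: Q = S,  h(h(Q,2,S),p(zero,Q),k) = T,  M = g(mk(n,g(B))).
Bind Q := S; substituting into the one remaining equation that mentions Q gives: h(h(S,2,S),p(zero,S),k) = T.
Bind T := h(h(S,2,S),p(zero,S),k); substituting into the one remaining equation that mentions T gives: p(p(W,R),h(h(h(h(S,2,S),p(zero,S),k),h(h(S,2,S),p(zero,S),k),R),mk(6,B),S)) = p(p(mk(p(k,h(h(S,2,S),p(zero,S),k)),h(false,n,zero)),W),h(P,B,h(6,k,n))).
Bind M := g(mk(n,g(B))); no other remaining equation mentions M.
Decompose p/2: p(W,R) = p(mk(p(k,h(h(S,2,S),p(zero,S),k)),h(false,n,zero)),W),  h(h(h(h(S,2,S),p(zero,S),k),h(h(S,2,S),p(zero,S),k),R),mk(6,B),S) = h(P,B,h(6,k,n)).
Decompose p/2: W = mk(p(k,h(h(S,2,S),p(zero,S),k)),h(false,n,zero)),  R = W.
Bind W := mk(p(k,h(h(S,2,S),p(zero,S),k)),h(false,n,zero)); substituting into the one remaining equation that mentions W gives: R = mk(p(k,h(h(S,2,S),p(zero,S),k)),h(false,n,zero)).
Bind R := mk(p(k,h(h(S,2,S),p(zero,S),k)),h(false,n,zero)); substituting into the remaining equation gives: h(h(h(h(S,2,S),p(zero,S),k),h(h(S,2,S),p(zero,S),k),mk(p(k,h(h(S,2,S),p(zero,S),k)),h(false,n,zero))),mk(6,B),S) = h(P,B,h(6,k,n)).
Decompose h/3: h(h(h(S,2,S),p(zero,S),k),h(h(S,2,S),p(zero,S),k),mk(p(k,h(h(S,2,S),p(zero,S),k)),h(false,n,zero))) = P,  mk(6,B) = B,  S = h(6,k,n).
Bind P := h(h(h(S,2,S),p(zero,S),k),h(h(S,2,S),p(zero,S),k),mk(p(k,h(h(S,2,S),p(zero,S),k)),h(false,n,zero))); no other remaining equation mentions P.
Occurs check fails: B occurs in mk(6,B); the equation B = mk(6,B) has no finite solution.

FAIL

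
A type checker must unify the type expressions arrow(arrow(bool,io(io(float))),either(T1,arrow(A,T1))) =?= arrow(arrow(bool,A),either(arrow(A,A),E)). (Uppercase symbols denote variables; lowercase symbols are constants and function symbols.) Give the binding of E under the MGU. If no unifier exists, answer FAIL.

arrow(io(io(float)),arrow(io(io(float)),io(io(float))))

Decompose arrow/2: arrow(bool,io(io(float))) =?= arrow(bool,A),  either(T1,arrow(A,T1)) =?= either(arrow(A,A),E).
Decompose arrow/2: bool =?= bool,  io(io(float)) =?= A.
Delete trivial equation bool =?= bool.
Bind A := io(io(float)); substituting into the remaining equation gives: either(T1,arrow(io(io(float)),T1)) =?= either(arrow(io(io(float)),io(io(float))),E).
Decompose either/2: T1 =?= arrow(io(io(float)),io(io(float))),  arrow(io(io(float)),T1) =?= E.
Bind T1 := arrow(io(io(float)),io(io(float))); substituting into the remaining equation gives: arrow(io(io(float)),arrow(io(io(float)),io(io(float)))) =?= E.
Bind E := arrow(io(io(float)),arrow(io(io(float)),io(io(float)))).
MGU = { A ↦ io(io(float)), T1 ↦ arrow(io(io(float)),io(io(float))), E ↦ arrow(io(io(float)),arrow(io(io(float)),io(io(float)))) }, so E ↦ arrow(io(io(float)),arrow(io(io(float)),io(io(float)))).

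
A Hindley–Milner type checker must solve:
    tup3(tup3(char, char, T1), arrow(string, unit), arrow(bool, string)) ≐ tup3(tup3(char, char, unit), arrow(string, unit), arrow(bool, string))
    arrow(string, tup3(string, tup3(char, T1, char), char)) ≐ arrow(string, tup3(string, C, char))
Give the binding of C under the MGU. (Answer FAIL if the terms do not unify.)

Decompose tup3/3: tup3(char, char, T1) ≐ tup3(char, char, unit),  arrow(string, unit) ≐ arrow(string, unit),  arrow(bool, string) ≐ arrow(bool, string).
Decompose tup3/3: char ≐ char,  char ≐ char,  T1 ≐ unit.
Delete trivial equation char ≐ char.
Delete trivial equation char ≐ char.
Bind T1 := unit; substituting into the one remaining equation that mentions T1 gives: arrow(string, tup3(string, tup3(char, unit, char), char)) ≐ arrow(string, tup3(string, C, char)).
Delete trivial equation arrow(string, unit) ≐ arrow(string, unit).
Delete trivial equation arrow(bool, string) ≐ arrow(bool, string).
Decompose arrow/2: string ≐ string,  tup3(string, tup3(char, unit, char), char) ≐ tup3(string, C, char).
Delete trivial equation string ≐ string.
Decompose tup3/3: string ≐ string,  tup3(char, unit, char) ≐ C,  char ≐ char.
Delete trivial equation string ≐ string.
Bind C := tup3(char, unit, char); no other remaining equation mentions C.
Delete trivial equation char ≐ char.
MGU = { T1 ↦ unit, C ↦ tup3(char, unit, char) }, so C ↦ tup3(char, unit, char).

tup3(char, unit, char)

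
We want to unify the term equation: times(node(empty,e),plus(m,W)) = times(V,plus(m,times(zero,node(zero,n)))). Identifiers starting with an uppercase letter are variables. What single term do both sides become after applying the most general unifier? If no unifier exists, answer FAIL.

times(node(empty,e),plus(m,times(zero,node(zero,n))))

Decompose times/2: node(empty,e) = V,  plus(m,W) = plus(m,times(zero,node(zero,n))).
Bind V := node(empty,e); no other remaining equation mentions V.
Decompose plus/2: m = m,  W = times(zero,node(zero,n)).
Delete trivial equation m = m.
Bind W := times(zero,node(zero,n)).
Applying the MGU to either side gives times(node(empty,e),plus(m,times(zero,node(zero,n)))).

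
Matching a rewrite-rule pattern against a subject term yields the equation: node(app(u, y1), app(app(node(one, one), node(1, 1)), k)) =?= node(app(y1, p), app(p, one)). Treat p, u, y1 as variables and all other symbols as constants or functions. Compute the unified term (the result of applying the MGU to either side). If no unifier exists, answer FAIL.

FAIL

Decompose node/2: app(u, y1) =?= app(y1, p),  app(app(node(one, one), node(1, 1)), k) =?= app(p, one).
Decompose app/2: u =?= y1,  y1 =?= p.
Bind u := y1; no other remaining equation mentions u.
Bind y1 := p; no other remaining equation mentions y1. Substituting into the earlier binding gives u := p.
Decompose app/2: app(node(one, one), node(1, 1)) =?= p,  k =?= one.
Bind p := app(node(one, one), node(1, 1)); no other remaining equation mentions p. Substituting into the earlier bindings gives u := app(node(one, one), node(1, 1)), y1 := app(node(one, one), node(1, 1)).
Clash: constants k and one differ; no unifier exists.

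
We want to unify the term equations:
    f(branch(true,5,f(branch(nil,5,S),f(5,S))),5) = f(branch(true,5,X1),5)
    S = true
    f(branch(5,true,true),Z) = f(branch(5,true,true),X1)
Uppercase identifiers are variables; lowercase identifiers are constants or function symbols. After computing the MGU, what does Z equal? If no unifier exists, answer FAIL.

f(branch(nil,5,true),f(5,true))

Decompose f/2: branch(true,5,f(branch(nil,5,S),f(5,S))) = branch(true,5,X1),  5 = 5.
Decompose branch/3: true = true,  5 = 5,  f(branch(nil,5,S),f(5,S)) = X1.
Delete trivial equation true = true.
Delete trivial equation 5 = 5.
Bind X1 := f(branch(nil,5,S),f(5,S)); substituting into the one remaining equation that mentions X1 gives: f(branch(5,true,true),Z) = f(branch(5,true,true),f(branch(nil,5,S),f(5,S))).
Delete trivial equation 5 = 5.
Bind S := true; substituting into the remaining equation gives: f(branch(5,true,true),Z) = f(branch(5,true,true),f(branch(nil,5,true),f(5,true))). Substituting into the earlier binding gives X1 := f(branch(nil,5,true),f(5,true)).
Decompose f/2: branch(5,true,true) = branch(5,true,true),  Z = f(branch(nil,5,true),f(5,true)).
Delete trivial equation branch(5,true,true) = branch(5,true,true).
Bind Z := f(branch(nil,5,true),f(5,true)).
MGU = { X1 -> f(branch(nil,5,true),f(5,true)), S -> true, Z -> f(branch(nil,5,true),f(5,true)) }, so Z -> f(branch(nil,5,true),f(5,true)).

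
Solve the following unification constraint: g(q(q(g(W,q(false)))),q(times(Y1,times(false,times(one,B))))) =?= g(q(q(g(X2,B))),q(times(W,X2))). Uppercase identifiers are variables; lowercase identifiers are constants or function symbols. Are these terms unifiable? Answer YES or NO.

Decompose g/2: q(q(g(W,q(false)))) =?= q(q(g(X2,B))),  q(times(Y1,times(false,times(one,B)))) =?= q(times(W,X2)).
Decompose q/1: q(g(W,q(false))) =?= q(g(X2,B)).
Decompose q/1: g(W,q(false)) =?= g(X2,B).
Decompose g/2: W =?= X2,  q(false) =?= B.
Bind W := X2; substituting into the one remaining equation that mentions W gives: q(times(Y1,times(false,times(one,B)))) =?= q(times(X2,X2)).
Bind B := q(false); substituting into the remaining equation gives: q(times(Y1,times(false,times(one,q(false))))) =?= q(times(X2,X2)).
Decompose q/1: times(Y1,times(false,times(one,q(false)))) =?= times(X2,X2).
Decompose times/2: Y1 =?= X2,  times(false,times(one,q(false))) =?= X2.
Bind Y1 := X2; no other remaining equation mentions Y1.
Bind X2 := times(false,times(one,q(false))). Substituting into the earlier bindings gives W := times(false,times(one,q(false))), Y1 := times(false,times(one,q(false))).
No equations remain and no clash or occurs-check failure arose, so a unifier exists.

YES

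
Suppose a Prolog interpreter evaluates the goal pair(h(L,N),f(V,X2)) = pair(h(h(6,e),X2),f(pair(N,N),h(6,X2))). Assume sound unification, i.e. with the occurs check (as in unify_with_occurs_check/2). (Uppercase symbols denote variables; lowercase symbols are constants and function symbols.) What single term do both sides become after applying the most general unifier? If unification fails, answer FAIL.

FAIL

Decompose pair/2: h(L,N) = h(h(6,e),X2),  f(V,X2) = f(pair(N,N),h(6,X2)).
Decompose h/2: L = h(6,e),  N = X2.
Bind L := h(6,e); no other remaining equation mentions L.
Bind N := X2; substituting into the remaining equation gives: f(V,X2) = f(pair(X2,X2),h(6,X2)).
Decompose f/2: V = pair(X2,X2),  X2 = h(6,X2).
Bind V := pair(X2,X2); no other remaining equation mentions V.
Occurs check fails: X2 occurs in h(6,X2); the equation X2 = h(6,X2) has no finite solution.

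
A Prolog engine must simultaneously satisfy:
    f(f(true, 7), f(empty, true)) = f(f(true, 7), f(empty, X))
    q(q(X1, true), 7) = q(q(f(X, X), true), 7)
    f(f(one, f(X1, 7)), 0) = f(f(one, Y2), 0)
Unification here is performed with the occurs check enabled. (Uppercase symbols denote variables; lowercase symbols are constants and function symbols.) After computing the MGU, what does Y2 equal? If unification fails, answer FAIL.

f(f(true, true), 7)

Decompose f/2: f(true, 7) = f(true, 7),  f(empty, true) = f(empty, X).
Delete trivial equation f(true, 7) = f(true, 7).
Decompose f/2: empty = empty,  true = X.
Delete trivial equation empty = empty.
Bind X := true; substituting into the one remaining equation that mentions X gives: q(q(X1, true), 7) = q(q(f(true, true), true), 7).
Decompose q/2: q(X1, true) = q(f(true, true), true),  7 = 7.
Decompose q/2: X1 = f(true, true),  true = true.
Bind X1 := f(true, true); substituting into the one remaining equation that mentions X1 gives: f(f(one, f(f(true, true), 7)), 0) = f(f(one, Y2), 0).
Delete trivial equation true = true.
Delete trivial equation 7 = 7.
Decompose f/2: f(one, f(f(true, true), 7)) = f(one, Y2),  0 = 0.
Decompose f/2: one = one,  f(f(true, true), 7) = Y2.
Delete trivial equation one = one.
Bind Y2 := f(f(true, true), 7); no other remaining equation mentions Y2.
Delete trivial equation 0 = 0.
MGU = { X -> true, X1 -> f(true, true), Y2 -> f(f(true, true), 7) }, so Y2 -> f(f(true, true), 7).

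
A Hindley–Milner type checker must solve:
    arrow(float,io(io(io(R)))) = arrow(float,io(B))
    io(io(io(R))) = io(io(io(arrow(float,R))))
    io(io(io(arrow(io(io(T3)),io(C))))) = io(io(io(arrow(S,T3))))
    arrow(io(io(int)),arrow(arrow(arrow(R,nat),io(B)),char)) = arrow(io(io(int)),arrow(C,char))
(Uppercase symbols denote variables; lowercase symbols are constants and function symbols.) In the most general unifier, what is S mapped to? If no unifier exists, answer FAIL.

FAIL

Decompose arrow/2: float = float,  io(io(io(R))) = io(B).
Delete trivial equation float = float.
Decompose io/1: io(io(R)) = B.
Bind B := io(io(R)); substituting into the one remaining equation that mentions B gives: arrow(io(io(int)),arrow(arrow(arrow(R,nat),io(io(io(R)))),char)) = arrow(io(io(int)),arrow(C,char)).
Decompose io/1: io(io(R)) = io(io(arrow(float,R))).
Decompose io/1: io(R) = io(arrow(float,R)).
Decompose io/1: R = arrow(float,R).
Occurs check fails: R occurs in arrow(float,R); the equation R = arrow(float,R) has no finite solution.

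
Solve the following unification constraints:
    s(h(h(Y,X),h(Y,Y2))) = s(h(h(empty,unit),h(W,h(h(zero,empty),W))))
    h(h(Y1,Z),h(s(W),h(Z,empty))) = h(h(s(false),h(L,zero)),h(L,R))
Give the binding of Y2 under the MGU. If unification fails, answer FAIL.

Decompose s/1: h(h(Y,X),h(Y,Y2)) = h(h(empty,unit),h(W,h(h(zero,empty),W))).
Decompose h/2: h(Y,X) = h(empty,unit),  h(Y,Y2) = h(W,h(h(zero,empty),W)).
Decompose h/2: Y = empty,  X = unit.
Bind Y := empty; substituting into the one remaining equation that mentions Y gives: h(empty,Y2) = h(W,h(h(zero,empty),W)).
Bind X := unit; no other remaining equation mentions X.
Decompose h/2: empty = W,  Y2 = h(h(zero,empty),W).
Bind W := empty; substituting into the remaining equations gives: Y2 = h(h(zero,empty),empty),  h(h(Y1,Z),h(s(empty),h(Z,empty))) = h(h(s(false),h(L,zero)),h(L,R)).
Bind Y2 := h(h(zero,empty),empty); no other remaining equation mentions Y2.
Decompose h/2: h(Y1,Z) = h(s(false),h(L,zero)),  h(s(empty),h(Z,empty)) = h(L,R).
Decompose h/2: Y1 = s(false),  Z = h(L,zero).
Bind Y1 := s(false); no other remaining equation mentions Y1.
Bind Z := h(L,zero); substituting into the remaining equation gives: h(s(empty),h(h(L,zero),empty)) = h(L,R).
Decompose h/2: s(empty) = L,  h(h(L,zero),empty) = R.
Bind L := s(empty); substituting into the remaining equation gives: h(h(s(empty),zero),empty) = R. Substituting into the earlier binding gives Z := h(s(empty),zero).
Bind R := h(h(s(empty),zero),empty).
MGU = { Y ↦ empty, X ↦ unit, W ↦ empty, Y2 ↦ h(h(zero,empty),empty), Y1 ↦ s(false), Z ↦ h(s(empty),zero), L ↦ s(empty), R ↦ h(h(s(empty),zero),empty) }, so Y2 ↦ h(h(zero,empty),empty).

h(h(zero,empty),empty)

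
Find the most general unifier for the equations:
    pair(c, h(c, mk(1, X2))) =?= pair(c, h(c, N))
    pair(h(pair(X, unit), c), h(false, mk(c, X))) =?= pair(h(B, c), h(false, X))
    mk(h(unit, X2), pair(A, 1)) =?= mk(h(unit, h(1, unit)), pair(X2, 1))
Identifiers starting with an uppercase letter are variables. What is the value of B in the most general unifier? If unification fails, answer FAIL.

Decompose pair/2: c =?= c,  h(c, mk(1, X2)) =?= h(c, N).
Delete trivial equation c =?= c.
Decompose h/2: c =?= c,  mk(1, X2) =?= N.
Delete trivial equation c =?= c.
Bind N := mk(1, X2); no other remaining equation mentions N.
Decompose pair/2: h(pair(X, unit), c) =?= h(B, c),  h(false, mk(c, X)) =?= h(false, X).
Decompose h/2: pair(X, unit) =?= B,  c =?= c.
Bind B := pair(X, unit); no other remaining equation mentions B.
Delete trivial equation c =?= c.
Decompose h/2: false =?= false,  mk(c, X) =?= X.
Delete trivial equation false =?= false.
Occurs check fails: X occurs in mk(c, X); the equation X =?= mk(c, X) has no finite solution.

FAIL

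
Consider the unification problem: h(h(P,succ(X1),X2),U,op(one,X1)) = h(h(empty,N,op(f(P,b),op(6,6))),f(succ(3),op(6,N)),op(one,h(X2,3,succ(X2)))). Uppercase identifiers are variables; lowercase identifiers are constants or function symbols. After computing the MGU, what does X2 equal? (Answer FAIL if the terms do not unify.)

Decompose h/3: h(P,succ(X1),X2) = h(empty,N,op(f(P,b),op(6,6))),  U = f(succ(3),op(6,N)),  op(one,X1) = op(one,h(X2,3,succ(X2))).
Decompose h/3: P = empty,  succ(X1) = N,  X2 = op(f(P,b),op(6,6)).
Bind P := empty; substituting into the one remaining equation that mentions P gives: X2 = op(f(empty,b),op(6,6)).
Bind N := succ(X1); substituting into the one remaining equation that mentions N gives: U = f(succ(3),op(6,succ(X1))).
Bind X2 := op(f(empty,b),op(6,6)); substituting into the one remaining equation that mentions X2 gives: op(one,X1) = op(one,h(op(f(empty,b),op(6,6)),3,succ(op(f(empty,b),op(6,6))))).
Bind U := f(succ(3),op(6,succ(X1))); no other remaining equation mentions U.
Decompose op/2: one = one,  X1 = h(op(f(empty,b),op(6,6)),3,succ(op(f(empty,b),op(6,6)))).
Delete trivial equation one = one.
Bind X1 := h(op(f(empty,b),op(6,6)),3,succ(op(f(empty,b),op(6,6)))). Substituting into the earlier bindings gives N := succ(h(op(f(empty,b),op(6,6)),3,succ(op(f(empty,b),op(6,6))))), U := f(succ(3),op(6,succ(h(op(f(empty,b),op(6,6)),3,succ(op(f(empty,b),op(6,6))))))).
MGU = { P := empty, N := succ(h(op(f(empty,b),op(6,6)),3,succ(op(f(empty,b),op(6,6))))), X2 := op(f(empty,b),op(6,6)), U := f(succ(3),op(6,succ(h(op(f(empty,b),op(6,6)),3,succ(op(f(empty,b),op(6,6))))))), X1 := h(op(f(empty,b),op(6,6)),3,succ(op(f(empty,b),op(6,6)))) }, so X2 := op(f(empty,b),op(6,6)).

op(f(empty,b),op(6,6))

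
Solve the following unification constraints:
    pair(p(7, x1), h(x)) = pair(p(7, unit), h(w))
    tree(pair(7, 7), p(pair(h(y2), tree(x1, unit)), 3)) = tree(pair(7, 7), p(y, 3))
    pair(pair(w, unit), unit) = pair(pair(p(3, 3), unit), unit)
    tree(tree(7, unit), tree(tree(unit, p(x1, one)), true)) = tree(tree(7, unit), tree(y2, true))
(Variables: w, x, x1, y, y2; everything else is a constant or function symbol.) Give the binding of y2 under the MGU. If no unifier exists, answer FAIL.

tree(unit, p(unit, one))

Decompose pair/2: p(7, x1) = p(7, unit),  h(x) = h(w).
Decompose p/2: 7 = 7,  x1 = unit.
Delete trivial equation 7 = 7.
Bind x1 := unit; substituting into the 2 remaining equations that mention x1 gives: tree(pair(7, 7), p(pair(h(y2), tree(unit, unit)), 3)) = tree(pair(7, 7), p(y, 3)),  tree(tree(7, unit), tree(tree(unit, p(unit, one)), true)) = tree(tree(7, unit), tree(y2, true)).
Decompose h/1: x = w.
Bind x := w; no other remaining equation mentions x.
Decompose tree/2: pair(7, 7) = pair(7, 7),  p(pair(h(y2), tree(unit, unit)), 3) = p(y, 3).
Delete trivial equation pair(7, 7) = pair(7, 7).
Decompose p/2: pair(h(y2), tree(unit, unit)) = y,  3 = 3.
Bind y := pair(h(y2), tree(unit, unit)); no other remaining equation mentions y.
Delete trivial equation 3 = 3.
Decompose pair/2: pair(w, unit) = pair(p(3, 3), unit),  unit = unit.
Decompose pair/2: w = p(3, 3),  unit = unit.
Bind w := p(3, 3); no other remaining equation mentions w. Substituting into the earlier binding gives x := p(3, 3).
Delete trivial equation unit = unit.
Delete trivial equation unit = unit.
Decompose tree/2: tree(7, unit) = tree(7, unit),  tree(tree(unit, p(unit, one)), true) = tree(y2, true).
Delete trivial equation tree(7, unit) = tree(7, unit).
Decompose tree/2: tree(unit, p(unit, one)) = y2,  true = true.
Bind y2 := tree(unit, p(unit, one)); no other remaining equation mentions y2. Substituting into the earlier binding gives y := pair(h(tree(unit, p(unit, one))), tree(unit, unit)).
Delete trivial equation true = true.
MGU = { x1 -> unit, x -> p(3, 3), y -> pair(h(tree(unit, p(unit, one))), tree(unit, unit)), w -> p(3, 3), y2 -> tree(unit, p(unit, one)) }, so y2 -> tree(unit, p(unit, one)).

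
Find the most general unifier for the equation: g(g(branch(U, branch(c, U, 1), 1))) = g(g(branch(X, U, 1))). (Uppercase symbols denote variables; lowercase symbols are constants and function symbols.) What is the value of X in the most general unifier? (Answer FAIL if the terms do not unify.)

Decompose g/1: g(branch(U, branch(c, U, 1), 1)) = g(branch(X, U, 1)).
Decompose g/1: branch(U, branch(c, U, 1), 1) = branch(X, U, 1).
Decompose branch/3: U = X,  branch(c, U, 1) = U,  1 = 1.
Bind U := X; substituting into the one remaining equation that mentions U gives: branch(c, X, 1) = X.
Occurs check fails: X occurs in branch(c, X, 1); the equation X = branch(c, X, 1) has no finite solution.

FAIL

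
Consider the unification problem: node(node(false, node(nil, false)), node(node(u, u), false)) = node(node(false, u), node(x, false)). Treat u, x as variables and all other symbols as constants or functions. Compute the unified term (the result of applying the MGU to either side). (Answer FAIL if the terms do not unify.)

Decompose node/2: node(false, node(nil, false)) = node(false, u),  node(node(u, u), false) = node(x, false).
Decompose node/2: false = false,  node(nil, false) = u.
Delete trivial equation false = false.
Bind u := node(nil, false); substituting into the remaining equation gives: node(node(node(nil, false), node(nil, false)), false) = node(x, false).
Decompose node/2: node(node(nil, false), node(nil, false)) = x,  false = false.
Bind x := node(node(nil, false), node(nil, false)); no other remaining equation mentions x.
Delete trivial equation false = false.
Applying the MGU to either side gives node(node(false, node(nil, false)), node(node(node(nil, false), node(nil, false)), false)).

node(node(false, node(nil, false)), node(node(node(nil, false), node(nil, false)), false))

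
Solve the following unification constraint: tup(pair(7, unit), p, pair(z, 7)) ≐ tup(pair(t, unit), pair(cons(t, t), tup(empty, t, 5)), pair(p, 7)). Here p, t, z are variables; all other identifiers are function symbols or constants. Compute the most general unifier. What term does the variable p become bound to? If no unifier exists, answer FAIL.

pair(cons(7, 7), tup(empty, 7, 5))

Decompose tup/3: pair(7, unit) ≐ pair(t, unit),  p ≐ pair(cons(t, t), tup(empty, t, 5)),  pair(z, 7) ≐ pair(p, 7).
Decompose pair/2: 7 ≐ t,  unit ≐ unit.
Bind t := 7; substituting into the one remaining equation that mentions t gives: p ≐ pair(cons(7, 7), tup(empty, 7, 5)).
Delete trivial equation unit ≐ unit.
Bind p := pair(cons(7, 7), tup(empty, 7, 5)); substituting into the remaining equation gives: pair(z, 7) ≐ pair(pair(cons(7, 7), tup(empty, 7, 5)), 7).
Decompose pair/2: z ≐ pair(cons(7, 7), tup(empty, 7, 5)),  7 ≐ 7.
Bind z := pair(cons(7, 7), tup(empty, 7, 5)); no other remaining equation mentions z.
Delete trivial equation 7 ≐ 7.
MGU = { t -> 7, p -> pair(cons(7, 7), tup(empty, 7, 5)), z -> pair(cons(7, 7), tup(empty, 7, 5)) }, so p -> pair(cons(7, 7), tup(empty, 7, 5)).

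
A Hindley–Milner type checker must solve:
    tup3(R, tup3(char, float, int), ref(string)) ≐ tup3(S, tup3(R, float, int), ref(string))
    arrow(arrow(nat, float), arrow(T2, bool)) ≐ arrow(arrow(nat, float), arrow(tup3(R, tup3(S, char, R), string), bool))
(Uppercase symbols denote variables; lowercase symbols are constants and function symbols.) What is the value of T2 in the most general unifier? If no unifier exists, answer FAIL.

Decompose tup3/3: R ≐ S,  tup3(char, float, int) ≐ tup3(R, float, int),  ref(string) ≐ ref(string).
Bind R := S; substituting into the 2 remaining equations that mention R gives: tup3(char, float, int) ≐ tup3(S, float, int),  arrow(arrow(nat, float), arrow(T2, bool)) ≐ arrow(arrow(nat, float), arrow(tup3(S, tup3(S, char, S), string), bool)).
Decompose tup3/3: char ≐ S,  float ≐ float,  int ≐ int.
Bind S := char; substituting into the one remaining equation that mentions S gives: arrow(arrow(nat, float), arrow(T2, bool)) ≐ arrow(arrow(nat, float), arrow(tup3(char, tup3(char, char, char), string), bool)). Substituting into the earlier binding gives R := char.
Delete trivial equation float ≐ float.
Delete trivial equation int ≐ int.
Delete trivial equation ref(string) ≐ ref(string).
Decompose arrow/2: arrow(nat, float) ≐ arrow(nat, float),  arrow(T2, bool) ≐ arrow(tup3(char, tup3(char, char, char), string), bool).
Delete trivial equation arrow(nat, float) ≐ arrow(nat, float).
Decompose arrow/2: T2 ≐ tup3(char, tup3(char, char, char), string),  bool ≐ bool.
Bind T2 := tup3(char, tup3(char, char, char), string); no other remaining equation mentions T2.
Delete trivial equation bool ≐ bool.
MGU = { R ↦ char, S ↦ char, T2 ↦ tup3(char, tup3(char, char, char), string) }, so T2 ↦ tup3(char, tup3(char, char, char), string).

tup3(char, tup3(char, char, char), string)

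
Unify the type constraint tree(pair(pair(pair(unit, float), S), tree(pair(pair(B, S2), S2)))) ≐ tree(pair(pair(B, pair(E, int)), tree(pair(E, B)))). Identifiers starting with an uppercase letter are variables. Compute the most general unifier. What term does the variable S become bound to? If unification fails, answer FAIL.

pair(pair(pair(unit, float), pair(unit, float)), int)

Decompose tree/1: pair(pair(pair(unit, float), S), tree(pair(pair(B, S2), S2))) ≐ pair(pair(B, pair(E, int)), tree(pair(E, B))).
Decompose pair/2: pair(pair(unit, float), S) ≐ pair(B, pair(E, int)),  tree(pair(pair(B, S2), S2)) ≐ tree(pair(E, B)).
Decompose pair/2: pair(unit, float) ≐ B,  S ≐ pair(E, int).
Bind B := pair(unit, float); substituting into the one remaining equation that mentions B gives: tree(pair(pair(pair(unit, float), S2), S2)) ≐ tree(pair(E, pair(unit, float))).
Bind S := pair(E, int); no other remaining equation mentions S.
Decompose tree/1: pair(pair(pair(unit, float), S2), S2) ≐ pair(E, pair(unit, float)).
Decompose pair/2: pair(pair(unit, float), S2) ≐ E,  S2 ≐ pair(unit, float).
Bind E := pair(pair(unit, float), S2); no other remaining equation mentions E. Substituting into the earlier binding gives S := pair(pair(pair(unit, float), S2), int).
Bind S2 := pair(unit, float). Substituting into the earlier bindings gives S := pair(pair(pair(unit, float), pair(unit, float)), int), E := pair(pair(unit, float), pair(unit, float)).
MGU = { B -> pair(unit, float), S -> pair(pair(pair(unit, float), pair(unit, float)), int), E -> pair(pair(unit, float), pair(unit, float)), S2 -> pair(unit, float) }, so S -> pair(pair(pair(unit, float), pair(unit, float)), int).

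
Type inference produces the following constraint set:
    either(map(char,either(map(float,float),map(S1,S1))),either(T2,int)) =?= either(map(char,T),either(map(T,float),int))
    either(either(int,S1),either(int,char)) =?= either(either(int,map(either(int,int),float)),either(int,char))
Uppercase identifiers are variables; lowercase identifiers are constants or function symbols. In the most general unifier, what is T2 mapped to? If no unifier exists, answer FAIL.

map(either(map(float,float),map(map(either(int,int),float),map(either(int,int),float))),float)

Decompose either/2: map(char,either(map(float,float),map(S1,S1))) =?= map(char,T),  either(T2,int) =?= either(map(T,float),int).
Decompose map/2: char =?= char,  either(map(float,float),map(S1,S1)) =?= T.
Delete trivial equation char =?= char.
Bind T := either(map(float,float),map(S1,S1)); substituting into the one remaining equation that mentions T gives: either(T2,int) =?= either(map(either(map(float,float),map(S1,S1)),float),int).
Decompose either/2: T2 =?= map(either(map(float,float),map(S1,S1)),float),  int =?= int.
Bind T2 := map(either(map(float,float),map(S1,S1)),float); no other remaining equation mentions T2.
Delete trivial equation int =?= int.
Decompose either/2: either(int,S1) =?= either(int,map(either(int,int),float)),  either(int,char) =?= either(int,char).
Decompose either/2: int =?= int,  S1 =?= map(either(int,int),float).
Delete trivial equation int =?= int.
Bind S1 := map(either(int,int),float); no other remaining equation mentions S1. Substituting into the earlier bindings gives T := either(map(float,float),map(map(either(int,int),float),map(either(int,int),float))), T2 := map(either(map(float,float),map(map(either(int,int),float),map(either(int,int),float))),float).
Delete trivial equation either(int,char) =?= either(int,char).
MGU = { T := either(map(float,float),map(map(either(int,int),float),map(either(int,int),float))), T2 := map(either(map(float,float),map(map(either(int,int),float),map(either(int,int),float))),float), S1 := map(either(int,int),float) }, so T2 := map(either(map(float,float),map(map(either(int,int),float),map(either(int,int),float))),float).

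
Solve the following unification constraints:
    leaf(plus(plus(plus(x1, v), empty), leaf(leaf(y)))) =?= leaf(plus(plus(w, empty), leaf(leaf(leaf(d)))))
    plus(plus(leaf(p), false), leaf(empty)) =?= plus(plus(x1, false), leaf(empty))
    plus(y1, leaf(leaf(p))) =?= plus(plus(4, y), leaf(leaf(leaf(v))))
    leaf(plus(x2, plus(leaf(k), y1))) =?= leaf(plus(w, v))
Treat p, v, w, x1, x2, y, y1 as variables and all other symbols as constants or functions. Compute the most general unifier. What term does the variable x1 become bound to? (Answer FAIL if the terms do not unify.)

leaf(leaf(plus(leaf(k), plus(4, leaf(d)))))

Decompose leaf/1: plus(plus(plus(x1, v), empty), leaf(leaf(y))) =?= plus(plus(w, empty), leaf(leaf(leaf(d)))).
Decompose plus/2: plus(plus(x1, v), empty) =?= plus(w, empty),  leaf(leaf(y)) =?= leaf(leaf(leaf(d))).
Decompose plus/2: plus(x1, v) =?= w,  empty =?= empty.
Bind w := plus(x1, v); substituting into the one remaining equation that mentions w gives: leaf(plus(x2, plus(leaf(k), y1))) =?= leaf(plus(plus(x1, v), v)).
Delete trivial equation empty =?= empty.
Decompose leaf/1: leaf(y) =?= leaf(leaf(d)).
Decompose leaf/1: y =?= leaf(d).
Bind y := leaf(d); substituting into the one remaining equation that mentions y gives: plus(y1, leaf(leaf(p))) =?= plus(plus(4, leaf(d)), leaf(leaf(leaf(v)))).
Decompose plus/2: plus(leaf(p), false) =?= plus(x1, false),  leaf(empty) =?= leaf(empty).
Decompose plus/2: leaf(p) =?= x1,  false =?= false.
Bind x1 := leaf(p); substituting into the one remaining equation that mentions x1 gives: leaf(plus(x2, plus(leaf(k), y1))) =?= leaf(plus(plus(leaf(p), v), v)). Substituting into the earlier binding gives w := plus(leaf(p), v).
Delete trivial equation false =?= false.
Delete trivial equation leaf(empty) =?= leaf(empty).
Decompose plus/2: y1 =?= plus(4, leaf(d)),  leaf(leaf(p)) =?= leaf(leaf(leaf(v))).
Bind y1 := plus(4, leaf(d)); substituting into the one remaining equation that mentions y1 gives: leaf(plus(x2, plus(leaf(k), plus(4, leaf(d))))) =?= leaf(plus(plus(leaf(p), v), v)).
Decompose leaf/1: leaf(p) =?= leaf(leaf(v)).
Decompose leaf/1: p =?= leaf(v).
Bind p := leaf(v); substituting into the remaining equation gives: leaf(plus(x2, plus(leaf(k), plus(4, leaf(d))))) =?= leaf(plus(plus(leaf(leaf(v)), v), v)). Substituting into the earlier bindings gives w := plus(leaf(leaf(v)), v), x1 := leaf(leaf(v)).
Decompose leaf/1: plus(x2, plus(leaf(k), plus(4, leaf(d)))) =?= plus(plus(leaf(leaf(v)), v), v).
Decompose plus/2: x2 =?= plus(leaf(leaf(v)), v),  plus(leaf(k), plus(4, leaf(d))) =?= v.
Bind x2 := plus(leaf(leaf(v)), v); no other remaining equation mentions x2.
Bind v := plus(leaf(k), plus(4, leaf(d))). Substituting into the earlier bindings gives w := plus(leaf(leaf(plus(leaf(k), plus(4, leaf(d))))), plus(leaf(k), plus(4, leaf(d)))), x1 := leaf(leaf(plus(leaf(k), plus(4, leaf(d))))), p := leaf(plus(leaf(k), plus(4, leaf(d)))), x2 := plus(leaf(leaf(plus(leaf(k), plus(4, leaf(d))))), plus(leaf(k), plus(4, leaf(d)))).
MGU = { w -> plus(leaf(leaf(plus(leaf(k), plus(4, leaf(d))))), plus(leaf(k), plus(4, leaf(d)))), y -> leaf(d), x1 -> leaf(leaf(plus(leaf(k), plus(4, leaf(d))))), y1 -> plus(4, leaf(d)), p -> leaf(plus(leaf(k), plus(4, leaf(d)))), x2 -> plus(leaf(leaf(plus(leaf(k), plus(4, leaf(d))))), plus(leaf(k), plus(4, leaf(d)))), v -> plus(leaf(k), plus(4, leaf(d))) }, so x1 -> leaf(leaf(plus(leaf(k), plus(4, leaf(d))))).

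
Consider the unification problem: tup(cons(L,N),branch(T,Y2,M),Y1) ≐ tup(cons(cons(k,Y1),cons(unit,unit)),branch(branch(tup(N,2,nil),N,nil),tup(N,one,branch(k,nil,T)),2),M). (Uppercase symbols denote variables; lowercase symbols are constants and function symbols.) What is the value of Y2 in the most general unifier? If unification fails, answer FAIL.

tup(cons(unit,unit),one,branch(k,nil,branch(tup(cons(unit,unit),2,nil),cons(unit,unit),nil)))

Decompose tup/3: cons(L,N) ≐ cons(cons(k,Y1),cons(unit,unit)),  branch(T,Y2,M) ≐ branch(branch(tup(N,2,nil),N,nil),tup(N,one,branch(k,nil,T)),2),  Y1 ≐ M.
Decompose cons/2: L ≐ cons(k,Y1),  N ≐ cons(unit,unit).
Bind L := cons(k,Y1); no other remaining equation mentions L.
Bind N := cons(unit,unit); substituting into the one remaining equation that mentions N gives: branch(T,Y2,M) ≐ branch(branch(tup(cons(unit,unit),2,nil),cons(unit,unit),nil),tup(cons(unit,unit),one,branch(k,nil,T)),2).
Decompose branch/3: T ≐ branch(tup(cons(unit,unit),2,nil),cons(unit,unit),nil),  Y2 ≐ tup(cons(unit,unit),one,branch(k,nil,T)),  M ≐ 2.
Bind T := branch(tup(cons(unit,unit),2,nil),cons(unit,unit),nil); substituting into the one remaining equation that mentions T gives: Y2 ≐ tup(cons(unit,unit),one,branch(k,nil,branch(tup(cons(unit,unit),2,nil),cons(unit,unit),nil))).
Bind Y2 := tup(cons(unit,unit),one,branch(k,nil,branch(tup(cons(unit,unit),2,nil),cons(unit,unit),nil))); no other remaining equation mentions Y2.
Bind M := 2; substituting into the remaining equation gives: Y1 ≐ 2.
Bind Y1 := 2. Substituting into the earlier binding gives L := cons(k,2).
MGU = { L ↦ cons(k,2), N ↦ cons(unit,unit), T ↦ branch(tup(cons(unit,unit),2,nil),cons(unit,unit),nil), Y2 ↦ tup(cons(unit,unit),one,branch(k,nil,branch(tup(cons(unit,unit),2,nil),cons(unit,unit),nil))), M ↦ 2, Y1 ↦ 2 }, so Y2 ↦ tup(cons(unit,unit),one,branch(k,nil,branch(tup(cons(unit,unit),2,nil),cons(unit,unit),nil))).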